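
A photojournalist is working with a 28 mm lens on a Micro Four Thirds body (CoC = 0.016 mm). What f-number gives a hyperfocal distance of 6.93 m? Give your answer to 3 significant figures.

f/7.10

Rearrange H = f²/(N·c) + f for N: N = f² / ((H − f)·c).
N = 28² / ((6930 − 28) × 0.016) = 784 / 110.4 ≈ 7.10.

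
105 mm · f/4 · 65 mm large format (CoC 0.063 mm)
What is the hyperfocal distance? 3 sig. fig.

43.9 m

Hyperfocal distance H = f²/(N·c) + f = 105²/(4 × 0.063) + 105 = 11025/0.252 + 105 ≈ 43855.0 mm ≈ 43.9 m.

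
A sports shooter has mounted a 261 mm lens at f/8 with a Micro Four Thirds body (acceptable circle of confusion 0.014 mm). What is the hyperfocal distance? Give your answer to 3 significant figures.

Hyperfocal distance H = f²/(N·c) + f = 261²/(8 × 0.014) + 261 = 68121/0.112 + 261 ≈ 608484.2 mm ≈ 608 m.

608 m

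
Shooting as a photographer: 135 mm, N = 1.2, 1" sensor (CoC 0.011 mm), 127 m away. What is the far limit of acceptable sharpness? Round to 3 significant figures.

Hyperfocal distance H = f²/(N·c) + f = 135²/(1.2 × 0.011) + 135 = 18225/0.0132 + 135 ≈ 1380816.8 mm ≈ 1381 m.
Far limit Df = s·(H − f)/(H − s) = 127000 × (1380816.8 − 135) / (1380816.8 − 127000) = 127000 × 1380681.8 / 1253816.8 ≈ 139850 mm ≈ 140 m.

140 m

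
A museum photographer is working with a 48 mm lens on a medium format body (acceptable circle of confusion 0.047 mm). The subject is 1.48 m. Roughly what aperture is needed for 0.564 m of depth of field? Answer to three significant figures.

f/6.30

Write h = H − f = f²/(N·c). The thin-lens limits are Dn = s·h/(h + (s−f)) and Df = s·h/(h − (s−f)), so DoF = Df − Dn = 2·s·(s−f)·h / (h² − (s−f)²).
That is a quadratic in h: DoF·h² − 2·s·(s−f)·h − DoF·(s−f)² = 0 ⇒ h = (s−f)·(s + √(s² + DoF²)) / DoF = 1432 × (1480 + √(1480² + 564²)) / 564 = 1432 × (1480 + 1583.82) / 564 ≈ 7779.1 mm.
Then N = f²/(c·h) = 48² / (0.047 × 7779.1) = 2304 / 365.62 ≈ 6.30.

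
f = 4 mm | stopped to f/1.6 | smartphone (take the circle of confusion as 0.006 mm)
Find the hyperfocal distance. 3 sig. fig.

Hyperfocal distance H = f²/(N·c) + f = 4²/(1.6 × 0.006) + 4 = 16/0.0096 + 4 ≈ 1670.7 mm ≈ 1.67 m.

1.67 m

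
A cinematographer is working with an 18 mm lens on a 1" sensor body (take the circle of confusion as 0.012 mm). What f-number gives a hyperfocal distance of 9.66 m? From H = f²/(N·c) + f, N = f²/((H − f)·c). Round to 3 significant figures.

f/2.80

Rearrange H = f²/(N·c) + f for N: N = f² / ((H − f)·c).
N = 18² / ((9660 − 18) × 0.012) = 324 / 115.7 ≈ 2.80.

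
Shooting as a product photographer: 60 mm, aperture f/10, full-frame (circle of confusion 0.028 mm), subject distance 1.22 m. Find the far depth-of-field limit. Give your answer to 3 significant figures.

1.34 m

Hyperfocal distance H = f²/(N·c) + f = 60²/(10 × 0.028) + 60 = 3600/0.28 + 60 ≈ 12917.1 mm ≈ 12.92 m.
Far limit Df = s·(H − f)/(H − s) = 1220 × (12917.1 − 60) / (12917.1 − 1220) = 1220 × 12857.1 / 11697.1 ≈ 1341.0 mm ≈ 1.34 m.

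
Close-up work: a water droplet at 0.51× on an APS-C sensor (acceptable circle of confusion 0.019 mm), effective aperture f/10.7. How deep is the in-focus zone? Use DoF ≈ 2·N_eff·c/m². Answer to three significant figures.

At magnification m, DoF ≈ 2·N_eff·c/m² = 2 × 10.7 × 0.019 / 0.51² = 0.4066 / 0.2601 ≈ 1.56 mm.

1.56 mm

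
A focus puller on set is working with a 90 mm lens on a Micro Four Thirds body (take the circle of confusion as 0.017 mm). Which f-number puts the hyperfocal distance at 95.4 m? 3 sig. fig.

Rearrange H = f²/(N·c) + f for N: N = f² / ((H − f)·c).
N = 90² / ((95400 − 90) × 0.017) = 8100 / 1620 ≈ 5.

f/5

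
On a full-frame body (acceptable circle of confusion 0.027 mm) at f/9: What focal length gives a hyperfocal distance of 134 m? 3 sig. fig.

180 mm

From H = f²/(N·c) + f, with f ≪ H: f ≈ √(H·N·c) = √(134000 × 9 × 0.027) = √32562 ≈ 180.4 mm.
The +f correction barely moves this — solving exactly, f² + N·c·f − N·c·H = 0 ⇒ f = (−N·c + √((N·c)² + 4·N·c·H))/2 = (−0.243 + √130248)/2 ≈ 180.33 mm, so f ≈ 180 mm.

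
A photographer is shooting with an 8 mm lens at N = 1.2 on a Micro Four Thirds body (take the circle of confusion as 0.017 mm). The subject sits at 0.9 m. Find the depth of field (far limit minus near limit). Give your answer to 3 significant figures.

Hyperfocal distance H = f²/(N·c) + f = 8²/(1.2 × 0.017) + 8 = 64/0.0204 + 8 ≈ 3145.3 mm ≈ 3.145 m.
Near limit Dn = s·(H − f)/(H + s − 2f) = 900 × (3145.3 − 8) / (3145.3 + 900 − 2 × 8) = 900 × 3137.3 / 4029.3 ≈ 700.76 mm.
Far limit Df = s·(H − f)/(H − s) = 900 × (3145.3 − 8) / (3145.3 − 900) = 900 × 3137.3 / 2245.3 ≈ 1257.55 mm.
Depth of field = Df − Dn = 1257.55 − 700.76 ≈ 556.79 mm ≈ 0.557 m.

0.557 m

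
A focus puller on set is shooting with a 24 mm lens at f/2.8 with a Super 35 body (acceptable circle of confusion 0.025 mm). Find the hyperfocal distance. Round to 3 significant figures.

Hyperfocal distance H = f²/(N·c) + f = 24²/(2.8 × 0.025) + 24 = 576/0.07 + 24 ≈ 8252.6 mm ≈ 8.25 m.

8.25 m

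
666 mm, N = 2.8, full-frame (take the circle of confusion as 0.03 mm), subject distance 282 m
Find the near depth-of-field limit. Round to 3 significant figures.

Hyperfocal distance H = f²/(N·c) + f = 666²/(2.8 × 0.03) + 666 = 443556/0.084 + 666 ≈ 5281094.6 mm ≈ 5281 m.
Near limit Dn = s·(H − f)/(H + s − 2f) = 282000 × (5281094.6 − 666) / (5281094.6 + 282000 − 2 × 666) = 282000 × 5280428.6 / 5561762.6 ≈ 267735 mm ≈ 268 m.

268 m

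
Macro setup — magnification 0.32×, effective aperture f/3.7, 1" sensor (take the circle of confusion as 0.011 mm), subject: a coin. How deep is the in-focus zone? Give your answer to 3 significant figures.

At magnification m, DoF ≈ 2·N_eff·c/m² = 2 × 3.7 × 0.011 / 0.32² = 0.0814 / 0.1024 ≈ 0.795 mm.

0.795 mm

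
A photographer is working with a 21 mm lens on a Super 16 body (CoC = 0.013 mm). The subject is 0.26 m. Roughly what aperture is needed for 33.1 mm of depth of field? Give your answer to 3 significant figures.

Write h = H − f = f²/(N·c). The thin-lens limits are Dn = s·h/(h + (s−f)) and Df = s·h/(h − (s−f)), so DoF = Df − Dn = 2·s·(s−f)·h / (h² − (s−f)²).
That is a quadratic in h: DoF·h² − 2·s·(s−f)·h − DoF·(s−f)² = 0 ⇒ h = (s−f)·(s + √(s² + DoF²)) / DoF = 239 × (260 + √(260² + 33.1²)) / 33.1 = 239 × (260 + 262.098) / 33.1 ≈ 3769.8 mm.
Then N = f²/(c·h) = 21² / (0.013 × 3769.8) = 441 / 49.008 ≈ 9.

f/9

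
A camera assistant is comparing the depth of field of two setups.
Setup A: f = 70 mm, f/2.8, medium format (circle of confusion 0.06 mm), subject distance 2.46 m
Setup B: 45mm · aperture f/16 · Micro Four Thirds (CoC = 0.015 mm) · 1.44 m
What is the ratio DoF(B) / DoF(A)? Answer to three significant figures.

1.21

Setup A: H = 70²/(2.8×0.06) + 70 ≈ 29236.7 mm; DoF = Df − Dn = 2679.57 − 2273.69 ≈ 405.88 mm.
Setup B: H = 45²/(16×0.015) + 45 ≈ 8482.5 mm; DoF = Df − Dn = 1725.24 − 1235.70 ≈ 489.54 mm.
Ratio = 489.54 / 405.88 ≈ 1.21.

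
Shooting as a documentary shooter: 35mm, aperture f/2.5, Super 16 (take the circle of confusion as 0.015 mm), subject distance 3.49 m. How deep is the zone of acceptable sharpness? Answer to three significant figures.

Hyperfocal distance H = f²/(N·c) + f = 35²/(2.5 × 0.015) + 35 = 1225/0.0375 + 35 ≈ 32701.7 mm ≈ 32.70 m.
Near limit Dn = s·(H − f)/(H + s − 2f) = 3490 × (32701.7 − 35) / (32701.7 + 3490 − 2 × 35) = 3490 × 32666.7 / 36121.7 ≈ 3156.19 mm.
Far limit Df = s·(H − f)/(H − s) = 3490 × (32701.7 − 35) / (32701.7 − 3490) = 3490 × 32666.7 / 29211.7 ≈ 3902.78 mm.
Depth of field = Df − Dn = 3902.78 − 3156.19 ≈ 746.59 mm ≈ 0.747 m.

0.747 m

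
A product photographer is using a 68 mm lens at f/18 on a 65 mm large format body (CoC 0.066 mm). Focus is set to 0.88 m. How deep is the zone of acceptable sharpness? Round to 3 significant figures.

384 mm

Hyperfocal distance H = f²/(N·c) + f = 68²/(18 × 0.066) + 68 = 4624/1.188 + 68 ≈ 3960.3 mm ≈ 3.960 m.
Near limit Dn = s·(H − f)/(H + s − 2f) = 880 × (3960.3 − 68) / (3960.3 + 880 − 2 × 68) = 880 × 3892.3 / 4704.3 ≈ 728.10 mm.
Far limit Df = s·(H − f)/(H − s) = 880 × (3960.3 − 68) / (3960.3 − 880) = 880 × 3892.3 / 3080.3 ≈ 1111.98 mm.
Depth of field = Df − Dn = 1111.98 − 728.10 ≈ 383.88 mm.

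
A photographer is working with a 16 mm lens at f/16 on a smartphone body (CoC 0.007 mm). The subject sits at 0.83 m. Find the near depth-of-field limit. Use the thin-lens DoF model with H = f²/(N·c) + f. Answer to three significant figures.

0.612 m

Hyperfocal distance H = f²/(N·c) + f = 16²/(16 × 0.007) + 16 = 256/0.112 + 16 ≈ 2301.7 mm ≈ 2.302 m.
Near limit Dn = s·(H − f)/(H + s − 2f) = 830 × (2301.7 − 16) / (2301.7 + 830 − 2 × 16) = 830 × 2285.7 / 3099.7 ≈ 612.04 mm ≈ 0.612 m.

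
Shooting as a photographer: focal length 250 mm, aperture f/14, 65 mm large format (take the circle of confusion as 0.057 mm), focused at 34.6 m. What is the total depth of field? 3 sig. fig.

37.6 m

Hyperfocal distance H = f²/(N·c) + f = 250²/(14 × 0.057) + 250 = 62500/0.798 + 250 ≈ 78570.8 mm ≈ 78.57 m.
Near limit Dn = s·(H − f)/(H + s − 2f) = 34600 × (78570.8 − 250) / (78570.8 + 34600 − 2 × 250) = 34600 × 78320.8 / 112670.8 ≈ 24051 mm.
Far limit Df = s·(H − f)/(H − s) = 34600 × (78570.8 − 250) / (78570.8 − 34600) = 34600 × 78320.8 / 43970.8 ≈ 61630 mm.
Depth of field = Df − Dn = 61630 − 24051 ≈ 37579 mm ≈ 37.6 m.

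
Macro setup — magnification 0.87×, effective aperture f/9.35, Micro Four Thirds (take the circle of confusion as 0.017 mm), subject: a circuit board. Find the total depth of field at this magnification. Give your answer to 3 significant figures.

At magnification m, DoF ≈ 2·N_eff·c/m² = 2 × 9.35 × 0.017 / 0.87² = 0.3179 / 0.7569 ≈ 0.42 mm.

0.420 mm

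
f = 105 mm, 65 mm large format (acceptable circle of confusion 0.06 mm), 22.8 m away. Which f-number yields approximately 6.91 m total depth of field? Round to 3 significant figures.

f/1.20

Write h = H − f = f²/(N·c). The thin-lens limits are Dn = s·h/(h + (s−f)) and Df = s·h/(h − (s−f)), so DoF = Df − Dn = 2·s·(s−f)·h / (h² − (s−f)²).
That is a quadratic in h: DoF·h² − 2·s·(s−f)·h − DoF·(s−f)² = 0 ⇒ h = (s−f)·(s + √(s² + DoF²)) / DoF = 22695 × (22800 + √(22800² + 6910²)) / 6910 = 22695 × (22800 + 23824.1) / 6910 ≈ 153131 mm.
Then N = f²/(c·h) = 105² / (0.06 × 153131) = 11025 / 9187.9 ≈ 1.20.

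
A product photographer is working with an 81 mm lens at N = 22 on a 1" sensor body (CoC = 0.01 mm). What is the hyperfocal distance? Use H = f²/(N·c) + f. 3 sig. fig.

29.9 m

Hyperfocal distance H = f²/(N·c) + f = 81²/(22 × 0.01) + 81 = 6561/0.22 + 81 ≈ 29903.7 mm ≈ 29.9 m.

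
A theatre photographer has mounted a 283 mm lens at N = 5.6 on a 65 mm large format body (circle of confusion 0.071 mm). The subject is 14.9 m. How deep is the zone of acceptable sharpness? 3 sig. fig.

Hyperfocal distance H = f²/(N·c) + f = 283²/(5.6 × 0.071) + 283 = 80089/0.3976 + 283 ≈ 201714.1 mm ≈ 201.7 m.
Near limit Dn = s·(H − f)/(H + s − 2f) = 14900 × (201714.1 − 283) / (201714.1 + 14900 − 2 × 283) = 14900 × 201431.1 / 216048.1 ≈ 13891.9 mm.
Far limit Df = s·(H − f)/(H − s) = 14900 × (201714.1 − 283) / (201714.1 − 14900) = 14900 × 201431.1 / 186814.1 ≈ 16065.8 mm.
Depth of field = Df − Dn = 16065.8 − 13891.9 ≈ 2173.9 mm ≈ 2.17 m.

2.17 m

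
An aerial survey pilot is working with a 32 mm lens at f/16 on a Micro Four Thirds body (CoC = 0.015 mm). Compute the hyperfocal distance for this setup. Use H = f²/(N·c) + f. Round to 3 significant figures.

Hyperfocal distance H = f²/(N·c) + f = 32²/(16 × 0.015) + 32 = 1024/0.24 + 32 ≈ 4298.7 mm ≈ 4.30 m.

4.30 m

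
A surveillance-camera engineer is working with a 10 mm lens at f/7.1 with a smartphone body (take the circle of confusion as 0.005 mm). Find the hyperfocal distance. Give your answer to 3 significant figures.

Hyperfocal distance H = f²/(N·c) + f = 10²/(7.1 × 0.005) + 10 = 100/0.0355 + 10 ≈ 2826.9 mm ≈ 2.83 m.

2.83 m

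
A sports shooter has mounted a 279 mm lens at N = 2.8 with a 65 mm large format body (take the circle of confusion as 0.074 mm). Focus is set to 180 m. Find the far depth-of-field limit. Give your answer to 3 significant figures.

Hyperfocal distance H = f²/(N·c) + f = 279²/(2.8 × 0.074) + 279 = 77841/0.2072 + 279 ≈ 375959.5 mm ≈ 376.0 m.
Far limit Df = s·(H − f)/(H − s) = 180000 × (375959.5 − 279) / (375959.5 − 180000) = 180000 × 375680.5 / 195959.5 ≈ 345084 mm ≈ 345 m.

345 m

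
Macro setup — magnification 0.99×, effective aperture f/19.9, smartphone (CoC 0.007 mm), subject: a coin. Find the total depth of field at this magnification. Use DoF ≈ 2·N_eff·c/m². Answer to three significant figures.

0.284 mm

At magnification m, DoF ≈ 2·N_eff·c/m² = 2 × 19.9 × 0.007 / 0.99² = 0.2786 / 0.9801 ≈ 0.284 mm.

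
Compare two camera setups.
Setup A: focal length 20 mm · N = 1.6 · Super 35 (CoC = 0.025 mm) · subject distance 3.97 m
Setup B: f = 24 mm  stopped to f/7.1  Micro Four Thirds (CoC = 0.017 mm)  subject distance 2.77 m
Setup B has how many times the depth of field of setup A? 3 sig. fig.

1.28

Setup A: H = 20²/(1.6×0.025) + 20 ≈ 10020.0 mm; DoF = Df − Dn = 6562.0 − 2845.9 ≈ 3716.1 mm.
Setup B: H = 24²/(7.1×0.017) + 24 ≈ 4796.2 mm; DoF = Df − Dn = 6524.1 − 1758.3 ≈ 4765.8 mm.
Ratio = 4765.8 / 3716.1 ≈ 1.28.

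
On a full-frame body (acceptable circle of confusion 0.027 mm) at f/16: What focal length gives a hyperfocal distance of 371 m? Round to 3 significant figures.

From H = f²/(N·c) + f, with f ≪ H: f ≈ √(H·N·c) = √(371000 × 16 × 0.027) = √160272 ≈ 400.3 mm.
The +f correction barely moves this — solving exactly, f² + N·c·f − N·c·H = 0 ⇒ f = (−N·c + √((N·c)² + 4·N·c·H))/2 = (−0.432 + √641088)/2 ≈ 400.12 mm, so f ≈ 400 mm.

400 mm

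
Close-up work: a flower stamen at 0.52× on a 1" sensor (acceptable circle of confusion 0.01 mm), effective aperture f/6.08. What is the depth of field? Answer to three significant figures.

At magnification m, DoF ≈ 2·N_eff·c/m² = 2 × 6.08 × 0.01 / 0.52² = 0.1216 / 0.2704 ≈ 0.45 mm.

0.450 mm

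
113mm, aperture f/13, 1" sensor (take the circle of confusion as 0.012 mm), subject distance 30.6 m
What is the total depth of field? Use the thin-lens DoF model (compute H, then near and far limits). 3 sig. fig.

26.5 m

Hyperfocal distance H = f²/(N·c) + f = 113²/(13 × 0.012) + 113 = 12769/0.156 + 113 ≈ 81965.6 mm ≈ 81.97 m.
Near limit Dn = s·(H − f)/(H + s − 2f) = 30600 × (81965.6 − 113) / (81965.6 + 30600 − 2 × 113) = 30600 × 81852.6 / 112339.6 ≈ 22296 mm.
Far limit Df = s·(H − f)/(H − s) = 30600 × (81965.6 − 113) / (81965.6 − 30600) = 30600 × 81852.6 / 51365.6 ≈ 48762 mm.
Depth of field = Df − Dn = 48762 − 22296 ≈ 26466 mm ≈ 26.5 m.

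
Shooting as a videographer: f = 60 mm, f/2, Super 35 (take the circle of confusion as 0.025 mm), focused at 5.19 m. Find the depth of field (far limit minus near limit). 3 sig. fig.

0.743 m

Hyperfocal distance H = f²/(N·c) + f = 60²/(2 × 0.025) + 60 = 3600/0.05 + 60 ≈ 72060.0 mm ≈ 72.06 m.
Near limit Dn = s·(H − f)/(H + s − 2f) = 5190 × (72060.0 − 60) / (72060.0 + 5190 − 2 × 60) = 5190 × 72000.0 / 77130.0 ≈ 4844.81 mm.
Far limit Df = s·(H − f)/(H − s) = 5190 × (72060.0 − 60) / (72060.0 − 5190) = 5190 × 72000.0 / 66870.0 ≈ 5588.16 mm.
Depth of field = Df − Dn = 5588.16 − 4844.81 ≈ 743.35 mm ≈ 0.743 m.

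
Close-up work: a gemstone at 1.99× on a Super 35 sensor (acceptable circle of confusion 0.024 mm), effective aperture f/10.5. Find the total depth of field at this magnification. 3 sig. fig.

0.127 mm

At magnification m, DoF ≈ 2·N_eff·c/m² = 2 × 10.5 × 0.024 / 1.99² = 0.504 / 3.96 ≈ 0.127 mm.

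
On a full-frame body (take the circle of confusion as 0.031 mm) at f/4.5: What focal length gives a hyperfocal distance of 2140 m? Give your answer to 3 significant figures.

546 mm

From H = f²/(N·c) + f, with f ≪ H: f ≈ √(H·N·c) = √(2140000 × 4.5 × 0.031) = √298530 ≈ 546.4 mm.
The +f correction barely moves this — solving exactly, f² + N·c·f − N·c·H = 0 ⇒ f = (−N·c + √((N·c)² + 4·N·c·H))/2 = (−0.1395 + √1194120)/2 ≈ 546.31 mm, so f ≈ 546 mm.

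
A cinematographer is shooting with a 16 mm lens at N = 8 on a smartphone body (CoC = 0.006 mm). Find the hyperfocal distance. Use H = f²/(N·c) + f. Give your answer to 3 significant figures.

5.35 m

Hyperfocal distance H = f²/(N·c) + f = 16²/(8 × 0.006) + 16 = 256/0.048 + 16 ≈ 5349.3 mm ≈ 5.35 m.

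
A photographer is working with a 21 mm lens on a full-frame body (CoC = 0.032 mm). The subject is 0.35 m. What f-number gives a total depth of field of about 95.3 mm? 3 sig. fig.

f/5.60

Write h = H − f = f²/(N·c). The thin-lens limits are Dn = s·h/(h + (s−f)) and Df = s·h/(h − (s−f)), so DoF = Df − Dn = 2·s·(s−f)·h / (h² − (s−f)²).
That is a quadratic in h: DoF·h² − 2·s·(s−f)·h − DoF·(s−f)² = 0 ⇒ h = (s−f)·(s + √(s² + DoF²)) / DoF = 329 × (350 + √(350² + 95.3²)) / 95.3 = 329 × (350 + 362.742) / 95.3 ≈ 2460.6 mm.
Then N = f²/(c·h) = 21² / (0.032 × 2460.6) = 441 / 78.738 ≈ 5.60.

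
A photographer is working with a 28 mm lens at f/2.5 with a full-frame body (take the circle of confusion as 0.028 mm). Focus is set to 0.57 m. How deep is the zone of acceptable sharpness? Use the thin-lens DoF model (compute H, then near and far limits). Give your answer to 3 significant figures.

55.3 mm

Hyperfocal distance H = f²/(N·c) + f = 28²/(2.5 × 0.028) + 28 = 784/0.07 + 28 ≈ 11228.0 mm ≈ 11.23 m.
Near limit Dn = s·(H − f)/(H + s − 2f) = 570 × (11228.0 − 28) / (11228.0 + 570 − 2 × 28) = 570 × 11200.0 / 11742.0 ≈ 543.689 mm.
Far limit Df = s·(H − f)/(H − s) = 570 × (11228.0 − 28) / (11228.0 − 570) = 570 × 11200.0 / 10658.0 ≈ 598.987 mm.
Depth of field = Df − Dn = 598.987 − 543.689 ≈ 55.298 mm.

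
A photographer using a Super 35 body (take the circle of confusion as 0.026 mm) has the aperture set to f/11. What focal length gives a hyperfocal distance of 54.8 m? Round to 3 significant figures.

From H = f²/(N·c) + f, with f ≪ H: f ≈ √(H·N·c) = √(54800 × 11 × 0.026) = √15673 ≈ 125.2 mm.
The +f correction barely moves this — solving exactly, f² + N·c·f − N·c·H = 0 ⇒ f = (−N·c + √((N·c)² + 4·N·c·H))/2 = (−0.286 + √62691)/2 ≈ 125.05 mm, so f ≈ 125 mm.

125 mm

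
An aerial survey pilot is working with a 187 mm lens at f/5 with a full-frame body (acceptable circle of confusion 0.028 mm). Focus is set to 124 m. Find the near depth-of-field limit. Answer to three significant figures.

82.9 m

Hyperfocal distance H = f²/(N·c) + f = 187²/(5 × 0.028) + 187 = 34969/0.14 + 187 ≈ 249965.6 mm ≈ 250.0 m.
Near limit Dn = s·(H − f)/(H + s − 2f) = 124000 × (249965.6 − 187) / (249965.6 + 124000 − 2 × 187) = 124000 × 249778.6 / 373591.6 ≈ 82905 mm ≈ 82.9 m.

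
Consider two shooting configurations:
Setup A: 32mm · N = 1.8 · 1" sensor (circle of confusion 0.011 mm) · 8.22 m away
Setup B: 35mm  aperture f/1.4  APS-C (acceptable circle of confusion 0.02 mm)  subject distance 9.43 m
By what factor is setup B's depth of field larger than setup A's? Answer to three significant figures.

Setup A: H = 32²/(1.8×0.011) + 32 ≈ 51749.2 mm; DoF = Df − Dn = 9766.2 − 7096.5 ≈ 2669.7 mm.
Setup B: H = 35²/(1.4×0.02) + 35 ≈ 43785.0 mm; DoF = Df − Dn = 12008.8 − 7763.0 ≈ 4245.8 mm.
Ratio = 4245.8 / 2669.7 ≈ 1.59.

1.59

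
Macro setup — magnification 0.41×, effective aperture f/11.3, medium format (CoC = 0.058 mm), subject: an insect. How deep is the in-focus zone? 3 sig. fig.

7.80 mm

At magnification m, DoF ≈ 2·N_eff·c/m² = 2 × 11.3 × 0.058 / 0.41² = 1.311 / 0.1681 ≈ 7.8 mm.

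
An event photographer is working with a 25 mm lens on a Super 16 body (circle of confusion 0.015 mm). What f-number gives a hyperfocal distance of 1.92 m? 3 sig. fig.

f/22

Rearrange H = f²/(N·c) + f for N: N = f² / ((H − f)·c).
N = 25² / ((1920 − 25) × 0.015) = 625 / 28.43 ≈ 22.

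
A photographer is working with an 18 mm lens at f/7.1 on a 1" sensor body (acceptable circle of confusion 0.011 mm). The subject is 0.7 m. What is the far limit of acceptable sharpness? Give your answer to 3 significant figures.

0.838 m

Hyperfocal distance H = f²/(N·c) + f = 18²/(7.1 × 0.011) + 18 = 324/0.0781 + 18 ≈ 4166.5 mm ≈ 4.167 m.
Far limit Df = s·(H − f)/(H − s) = 700 × (4166.5 − 18) / (4166.5 − 700) = 700 × 4148.5 / 3466.5 ≈ 837.72 mm ≈ 0.838 m.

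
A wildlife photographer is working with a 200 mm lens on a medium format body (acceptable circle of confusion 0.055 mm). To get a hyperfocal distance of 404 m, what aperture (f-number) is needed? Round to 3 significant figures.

f/1.80

Rearrange H = f²/(N·c) + f for N: N = f² / ((H − f)·c).
N = 200² / ((404000 − 200) × 0.055) = 40000 / 22209 ≈ 1.80.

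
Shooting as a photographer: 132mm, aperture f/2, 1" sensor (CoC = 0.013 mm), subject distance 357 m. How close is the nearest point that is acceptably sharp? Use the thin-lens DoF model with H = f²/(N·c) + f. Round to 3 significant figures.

233 m

Hyperfocal distance H = f²/(N·c) + f = 132²/(2 × 0.013) + 132 = 17424/0.026 + 132 ≈ 670285.8 mm ≈ 670.3 m.
Near limit Dn = s·(H − f)/(H + s − 2f) = 357000 × (670285.8 − 132) / (670285.8 + 357000 − 2 × 132) = 357000 × 670153.8 / 1027021.8 ≈ 232950 mm ≈ 233 m.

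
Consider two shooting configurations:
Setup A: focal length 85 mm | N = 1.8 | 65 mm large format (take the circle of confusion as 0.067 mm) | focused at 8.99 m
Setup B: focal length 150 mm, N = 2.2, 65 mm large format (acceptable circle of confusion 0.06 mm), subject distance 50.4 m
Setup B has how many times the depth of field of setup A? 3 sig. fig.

11.9

Setup A: H = 85²/(1.8×0.067) + 85 ≈ 59993.8 mm; DoF = Df − Dn = 10559.6 − 7826.6 ≈ 2733.0 mm.
Setup B: H = 150²/(2.2×0.06) + 150 ≈ 170604.5 mm; DoF = Df − Dn = 71469 − 38925 ≈ 32544 mm.
Ratio = 32544 / 2733.0 ≈ 11.9.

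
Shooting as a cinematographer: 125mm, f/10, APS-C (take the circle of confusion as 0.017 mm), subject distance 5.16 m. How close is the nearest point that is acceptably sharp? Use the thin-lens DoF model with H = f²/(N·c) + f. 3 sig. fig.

Hyperfocal distance H = f²/(N·c) + f = 125²/(10 × 0.017) + 125 = 15625/0.17 + 125 ≈ 92036.8 mm ≈ 92.04 m.
Near limit Dn = s·(H − f)/(H + s − 2f) = 5160 × (92036.8 − 125) / (92036.8 + 5160 − 2 × 125) = 5160 × 91911.8 / 96946.8 ≈ 4892.0 mm ≈ 4.89 m.

4.89 m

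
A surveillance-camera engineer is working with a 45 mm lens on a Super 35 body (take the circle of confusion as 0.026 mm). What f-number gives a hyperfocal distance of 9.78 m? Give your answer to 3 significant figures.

f/8

Rearrange H = f²/(N·c) + f for N: N = f² / ((H − f)·c).
N = 45² / ((9780 − 45) × 0.026) = 2025 / 253.1 ≈ 8.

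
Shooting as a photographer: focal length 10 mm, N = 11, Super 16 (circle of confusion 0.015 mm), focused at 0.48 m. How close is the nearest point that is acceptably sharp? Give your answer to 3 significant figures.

Hyperfocal distance H = f²/(N·c) + f = 10²/(11 × 0.015) + 10 = 100/0.165 + 10 ≈ 616.1 mm ≈ 0.616 m.
Near limit Dn = s·(H − f)/(H + s − 2f) = 480 × (616.1 − 10) / (616.1 + 480 − 2 × 10) = 480 × 606.1 / 1076.1 ≈ 270.35 mm.

270 mm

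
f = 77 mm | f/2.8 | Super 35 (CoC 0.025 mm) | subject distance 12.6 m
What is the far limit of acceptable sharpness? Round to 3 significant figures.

Hyperfocal distance H = f²/(N·c) + f = 77²/(2.8 × 0.025) + 77 = 5929/0.07 + 77 ≈ 84777.0 mm ≈ 84.78 m.
Far limit Df = s·(H − f)/(H − s) = 12600 × (84777.0 − 77) / (84777.0 − 12600) = 12600 × 84700.0 / 72177.0 ≈ 14786 mm ≈ 14.8 m.

14.8 m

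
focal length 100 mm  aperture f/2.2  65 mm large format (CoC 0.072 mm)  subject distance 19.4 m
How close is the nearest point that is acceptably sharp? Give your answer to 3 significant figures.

14.9 m

Hyperfocal distance H = f²/(N·c) + f = 100²/(2.2 × 0.072) + 100 = 10000/0.1584 + 100 ≈ 63231.3 mm ≈ 63.23 m.
Near limit Dn = s·(H − f)/(H + s − 2f) = 19400 × (63231.3 − 100) / (63231.3 + 19400 − 2 × 100) = 19400 × 63131.3 / 82431.3 ≈ 14858 mm ≈ 14.9 m.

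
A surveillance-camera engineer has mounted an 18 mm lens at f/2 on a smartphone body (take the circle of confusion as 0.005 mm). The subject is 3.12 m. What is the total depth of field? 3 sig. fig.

0.603 m

Hyperfocal distance H = f²/(N·c) + f = 18²/(2 × 0.005) + 18 = 324/0.01 + 18 ≈ 32418.0 mm ≈ 32.42 m.
Near limit Dn = s·(H − f)/(H + s − 2f) = 3120 × (32418.0 − 18) / (32418.0 + 3120 − 2 × 18) = 3120 × 32400.0 / 35502.0 ≈ 2847.39 mm.
Far limit Df = s·(H − f)/(H − s) = 3120 × (32418.0 − 18) / (32418.0 − 3120) = 3120 × 32400.0 / 29298.0 ≈ 3450.34 mm.
Depth of field = Df − Dn = 3450.34 − 2847.39 ≈ 602.95 mm ≈ 0.603 m.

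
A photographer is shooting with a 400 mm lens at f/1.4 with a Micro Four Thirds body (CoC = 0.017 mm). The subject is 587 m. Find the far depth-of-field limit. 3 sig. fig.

643 m

Hyperfocal distance H = f²/(N·c) + f = 400²/(1.4 × 0.017) + 400 = 160000/0.0238 + 400 ≈ 6723089.1 mm ≈ 6723 m.
Far limit Df = s·(H − f)/(H − s) = 587000 × (6723089.1 − 400) / (6723089.1 − 587000) = 587000 × 6722689.1 / 6136089.1 ≈ 643116 mm ≈ 643 m.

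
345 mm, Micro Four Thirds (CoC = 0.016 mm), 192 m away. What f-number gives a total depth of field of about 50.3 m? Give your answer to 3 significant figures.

Write h = H − f = f²/(N·c). The thin-lens limits are Dn = s·h/(h + (s−f)) and Df = s·h/(h − (s−f)), so DoF = Df − Dn = 2·s·(s−f)·h / (h² − (s−f)²).
That is a quadratic in h: DoF·h² − 2·s·(s−f)·h − DoF·(s−f)² = 0 ⇒ h = (s−f)·(s + √(s² + DoF²)) / DoF = 191655 × (192000 + √(192000² + 50300²)) / 50300 = 191655 × (192000 + 198479) / 50300 ≈ 1487820 mm.
Then N = f²/(c·h) = 345² / (0.016 × 1487820) = 119025 / 23805 ≈ 5.

f/5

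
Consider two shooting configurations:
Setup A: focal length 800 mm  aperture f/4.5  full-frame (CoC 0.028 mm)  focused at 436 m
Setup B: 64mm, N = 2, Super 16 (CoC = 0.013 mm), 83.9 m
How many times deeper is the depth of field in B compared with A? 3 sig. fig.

1.66

Setup A: H = 800²/(4.5×0.028) + 800 ≈ 5080165.1 mm; DoF = Df − Dn = 476857 − 401592 ≈ 75265 mm.
Setup B: H = 64²/(2×0.013) + 64 ≈ 157602.5 mm; DoF = Df − Dn = 179336 − 54759 ≈ 124577 mm.
Ratio = 124577 / 75265 ≈ 1.66.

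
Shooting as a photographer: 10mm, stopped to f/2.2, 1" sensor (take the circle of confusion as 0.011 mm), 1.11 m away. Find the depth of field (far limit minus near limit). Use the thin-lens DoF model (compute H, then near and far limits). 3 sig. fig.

0.636 m

Hyperfocal distance H = f²/(N·c) + f = 10²/(2.2 × 0.011) + 10 = 100/0.0242 + 10 ≈ 4142.2 mm ≈ 4.142 m.
Near limit Dn = s·(H − f)/(H + s − 2f) = 1110 × (4142.2 − 10) / (4142.2 + 1110 − 2 × 10) = 1110 × 4132.2 / 5232.2 ≈ 876.64 mm.
Far limit Df = s·(H − f)/(H − s) = 1110 × (4142.2 − 10) / (4142.2 − 1110) = 1110 × 4132.2 / 3032.2 ≈ 1512.67 mm.
Depth of field = Df − Dn = 1512.67 − 876.64 ≈ 636.03 mm ≈ 0.636 m.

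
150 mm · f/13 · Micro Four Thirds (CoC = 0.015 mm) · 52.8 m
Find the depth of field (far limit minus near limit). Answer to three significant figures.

60.9 m

Hyperfocal distance H = f²/(N·c) + f = 150²/(13 × 0.015) + 150 = 22500/0.195 + 150 ≈ 115534.6 mm ≈ 115.5 m.
Near limit Dn = s·(H − f)/(H + s − 2f) = 52800 × (115534.6 − 150) / (115534.6 + 52800 − 2 × 150) = 52800 × 115384.6 / 168034.6 ≈ 36256 mm.
Far limit Df = s·(H − f)/(H − s) = 52800 × (115534.6 − 150) / (115534.6 − 52800) = 52800 × 115384.6 / 62734.6 ≈ 97112 mm.
Depth of field = Df − Dn = 97112 − 36256 ≈ 60856 mm ≈ 60.9 m.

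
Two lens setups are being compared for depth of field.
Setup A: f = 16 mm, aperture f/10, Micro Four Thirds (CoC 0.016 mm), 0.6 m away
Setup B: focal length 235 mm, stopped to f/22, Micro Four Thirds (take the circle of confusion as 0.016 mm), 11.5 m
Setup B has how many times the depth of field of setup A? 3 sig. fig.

3.29

Setup A: H = 16²/(10×0.016) + 16 ≈ 1616.0 mm; DoF = Df − Dn = 944.88 − 439.56 ≈ 505.32 mm.
Setup B: H = 235²/(22×0.016) + 235 ≈ 157124.2 mm; DoF = Df − Dn = 12389.6 − 10729.6 ≈ 1660.0 mm.
Ratio = 1660.0 / 505.32 ≈ 3.29.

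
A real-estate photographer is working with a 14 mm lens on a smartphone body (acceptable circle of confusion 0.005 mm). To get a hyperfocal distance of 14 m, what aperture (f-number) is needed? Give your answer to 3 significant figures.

f/2.80

Rearrange H = f²/(N·c) + f for N: N = f² / ((H − f)·c).
N = 14² / ((14000 − 14) × 0.005) = 196 / 69.93 ≈ 2.80.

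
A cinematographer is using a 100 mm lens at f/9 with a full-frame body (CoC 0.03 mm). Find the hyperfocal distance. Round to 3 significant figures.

Hyperfocal distance H = f²/(N·c) + f = 100²/(9 × 0.03) + 100 = 10000/0.27 + 100 ≈ 37137.0 mm ≈ 37.1 m.

37.1 m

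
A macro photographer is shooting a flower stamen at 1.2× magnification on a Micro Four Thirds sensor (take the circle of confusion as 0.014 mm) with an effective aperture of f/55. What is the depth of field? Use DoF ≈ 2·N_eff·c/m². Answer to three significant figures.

At magnification m, DoF ≈ 2·N_eff·c/m² = 2 × 55 × 0.014 / 1.2² = 1.54 / 1.44 ≈ 1.07 mm.

1.07 mm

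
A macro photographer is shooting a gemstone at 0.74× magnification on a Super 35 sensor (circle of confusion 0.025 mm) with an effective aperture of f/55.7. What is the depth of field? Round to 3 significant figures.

At magnification m, DoF ≈ 2·N_eff·c/m² = 2 × 55.7 × 0.025 / 0.74² = 2.785 / 0.5476 ≈ 5.09 mm.

5.09 mm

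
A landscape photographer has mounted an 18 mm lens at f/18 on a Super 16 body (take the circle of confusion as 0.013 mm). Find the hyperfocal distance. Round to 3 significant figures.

Hyperfocal distance H = f²/(N·c) + f = 18²/(18 × 0.013) + 18 = 324/0.234 + 18 ≈ 1402.6 mm ≈ 1.40 m.

1.40 m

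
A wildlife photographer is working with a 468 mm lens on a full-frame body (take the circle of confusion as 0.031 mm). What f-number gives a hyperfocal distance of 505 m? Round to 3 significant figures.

Rearrange H = f²/(N·c) + f for N: N = f² / ((H − f)·c).
N = 468² / ((505000 − 468) × 0.031) = 219024 / 15640 ≈ 14.

f/14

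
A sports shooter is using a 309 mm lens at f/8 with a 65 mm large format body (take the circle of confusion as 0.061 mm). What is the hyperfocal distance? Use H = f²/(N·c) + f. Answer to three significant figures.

196 m

Hyperfocal distance H = f²/(N·c) + f = 309²/(8 × 0.061) + 309 = 95481/0.488 + 309 ≈ 195966.8 mm ≈ 196 m.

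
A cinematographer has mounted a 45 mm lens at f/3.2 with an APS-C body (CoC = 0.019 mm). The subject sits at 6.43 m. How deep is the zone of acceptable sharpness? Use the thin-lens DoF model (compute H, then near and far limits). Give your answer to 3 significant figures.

2.56 m

Hyperfocal distance H = f²/(N·c) + f = 45²/(3.2 × 0.019) + 45 = 2025/0.0608 + 45 ≈ 33350.9 mm ≈ 33.35 m.
Near limit Dn = s·(H − f)/(H + s − 2f) = 6430 × (33350.9 − 45) / (33350.9 + 6430 − 2 × 45) = 6430 × 33305.9 / 39690.9 ≈ 5395.6 mm.
Far limit Df = s·(H − f)/(H − s) = 6430 × (33350.9 − 45) / (33350.9 − 6430) = 6430 × 33305.9 / 26920.9 ≈ 7955.0 mm.
Depth of field = Df − Dn = 7955.0 − 5395.6 ≈ 2559.4 mm ≈ 2.56 m.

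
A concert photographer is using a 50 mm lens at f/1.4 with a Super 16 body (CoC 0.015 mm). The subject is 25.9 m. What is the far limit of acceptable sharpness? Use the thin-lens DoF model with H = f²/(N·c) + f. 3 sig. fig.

Hyperfocal distance H = f²/(N·c) + f = 50²/(1.4 × 0.015) + 50 = 2500/0.021 + 50 ≈ 119097.6 mm ≈ 119.1 m.
Far limit Df = s·(H − f)/(H − s) = 25900 × (119097.6 − 50) / (119097.6 − 25900) = 25900 × 119047.6 / 93197.6 ≈ 33084 mm ≈ 33.1 m.

33.1 m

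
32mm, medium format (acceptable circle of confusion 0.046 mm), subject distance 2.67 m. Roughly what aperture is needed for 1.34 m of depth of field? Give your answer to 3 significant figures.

f/2.00

Write h = H − f = f²/(N·c). The thin-lens limits are Dn = s·h/(h + (s−f)) and Df = s·h/(h − (s−f)), so DoF = Df − Dn = 2·s·(s−f)·h / (h² − (s−f)²).
That is a quadratic in h: DoF·h² − 2·s·(s−f)·h − DoF·(s−f)² = 0 ⇒ h = (s−f)·(s + √(s² + DoF²)) / DoF = 2638 × (2670 + √(2670² + 1340²)) / 1340 = 2638 × (2670 + 2987.39) / 1340 ≈ 11137 mm.
Then N = f²/(c·h) = 32² / (0.046 × 11137) = 1024 / 512.32 ≈ 2.00.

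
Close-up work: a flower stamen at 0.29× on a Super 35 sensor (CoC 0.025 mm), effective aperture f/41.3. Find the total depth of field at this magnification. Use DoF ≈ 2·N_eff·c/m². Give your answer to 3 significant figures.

24.6 mm

At magnification m, DoF ≈ 2·N_eff·c/m² = 2 × 41.3 × 0.025 / 0.29² = 2.065 / 0.0841 ≈ 24.6 mm.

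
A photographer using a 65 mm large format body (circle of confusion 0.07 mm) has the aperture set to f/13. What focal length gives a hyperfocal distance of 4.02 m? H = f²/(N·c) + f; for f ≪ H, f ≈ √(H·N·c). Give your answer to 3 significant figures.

From H = f²/(N·c) + f, with f ≪ H: f ≈ √(H·N·c) = √(4020 × 13 × 0.07) = √3658.2 ≈ 60.48 mm.
Exact: f² + N·c·f − N·c·H = 0 ⇒ f = (−N·c + √((N·c)² + 4·N·c·H))/2 = (−0.91 + √14634)/2 ≈ 60.030 mm ≈ 60.0 mm.

60.0 mm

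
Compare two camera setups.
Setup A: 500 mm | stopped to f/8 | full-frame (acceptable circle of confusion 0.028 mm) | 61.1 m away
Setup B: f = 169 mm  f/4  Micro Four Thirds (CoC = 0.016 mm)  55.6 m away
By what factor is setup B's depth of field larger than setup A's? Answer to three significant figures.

2.11

Setup A: H = 500²/(8×0.028) + 500 ≈ 1116571.4 mm; DoF = Df − Dn = 64608.1 − 57953.3 ≈ 6654.8 mm.
Setup B: H = 169²/(4×0.016) + 169 ≈ 446434.6 mm; DoF = Df − Dn = 63486 − 49457 ≈ 14029 mm.
Ratio = 14029 / 6654.8 ≈ 2.11.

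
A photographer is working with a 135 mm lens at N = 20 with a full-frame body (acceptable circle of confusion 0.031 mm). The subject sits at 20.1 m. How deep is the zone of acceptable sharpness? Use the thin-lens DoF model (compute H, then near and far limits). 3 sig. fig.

Hyperfocal distance H = f²/(N·c) + f = 135²/(20 × 0.031) + 135 = 18225/0.62 + 135 ≈ 29530.2 mm ≈ 29.53 m.
Near limit Dn = s·(H − f)/(H + s − 2f) = 20100 × (29530.2 − 135) / (29530.2 + 20100 − 2 × 135) = 20100 × 29395.2 / 49360.2 ≈ 11970 mm.
Far limit Df = s·(H − f)/(H − s) = 20100 × (29530.2 − 135) / (29530.2 − 20100) = 20100 × 29395.2 / 9430.2 ≈ 62655 mm.
Depth of field = Df − Dn = 62655 − 11970 ≈ 50685 mm ≈ 50.7 m.

50.7 m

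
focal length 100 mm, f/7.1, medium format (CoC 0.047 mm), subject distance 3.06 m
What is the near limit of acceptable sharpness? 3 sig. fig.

Hyperfocal distance H = f²/(N·c) + f = 100²/(7.1 × 0.047) + 100 = 10000/0.3337 + 100 ≈ 30067.0 mm ≈ 30.07 m.
Near limit Dn = s·(H − f)/(H + s − 2f) = 3060 × (30067.0 − 100) / (30067.0 + 3060 − 2 × 100) = 3060 × 29967.0 / 32927.0 ≈ 2784.9 mm ≈ 2.78 m.

2.78 m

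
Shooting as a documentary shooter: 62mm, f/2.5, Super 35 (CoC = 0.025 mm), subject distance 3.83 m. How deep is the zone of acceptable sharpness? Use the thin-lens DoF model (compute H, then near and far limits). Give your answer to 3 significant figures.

471 mm

Hyperfocal distance H = f²/(N·c) + f = 62²/(2.5 × 0.025) + 62 = 3844/0.0625 + 62 ≈ 61566.0 mm ≈ 61.57 m.
Near limit Dn = s·(H − f)/(H + s − 2f) = 3830 × (61566.0 − 62) / (61566.0 + 3830 − 2 × 62) = 3830 × 61504.0 / 65272.0 ≈ 3608.90 mm.
Far limit Df = s·(H − f)/(H − s) = 3830 × (61566.0 − 62) / (61566.0 − 3830) = 3830 × 61504.0 / 57736.0 ≈ 4079.96 mm.
Depth of field = Df − Dn = 4079.96 − 3608.90 ≈ 471.06 mm.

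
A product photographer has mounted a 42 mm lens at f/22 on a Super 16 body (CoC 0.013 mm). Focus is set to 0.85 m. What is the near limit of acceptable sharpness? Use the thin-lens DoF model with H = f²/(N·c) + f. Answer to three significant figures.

Hyperfocal distance H = f²/(N·c) + f = 42²/(22 × 0.013) + 42 = 1764/0.286 + 42 ≈ 6209.8 mm ≈ 6.210 m.
Near limit Dn = s·(H − f)/(H + s − 2f) = 850 × (6209.8 − 42) / (6209.8 + 850 − 2 × 42) = 850 × 6167.8 / 6975.8 ≈ 751.55 mm ≈ 0.752 m.

0.752 m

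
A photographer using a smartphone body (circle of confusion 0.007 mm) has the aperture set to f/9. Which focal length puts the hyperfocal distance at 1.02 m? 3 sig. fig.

From H = f²/(N·c) + f, with f ≪ H: f ≈ √(H·N·c) = √(1020 × 9 × 0.007) = √64.260 ≈ 8.016 mm.
Exact: f² + N·c·f − N·c·H = 0 ⇒ f = (−N·c + √((N·c)² + 4·N·c·H))/2 = (−0.063 + √257.04)/2 ≈ 7.9848 mm ≈ 7.98 mm.

7.98 mm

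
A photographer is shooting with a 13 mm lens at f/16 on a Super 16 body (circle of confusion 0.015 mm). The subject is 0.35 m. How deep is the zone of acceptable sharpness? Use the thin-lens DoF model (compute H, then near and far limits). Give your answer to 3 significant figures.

435 mm

Hyperfocal distance H = f²/(N·c) + f = 13²/(16 × 0.015) + 13 = 169/0.24 + 13 ≈ 717.2 mm ≈ 0.717 m.
Near limit Dn = s·(H − f)/(H + s − 2f) = 350 × (717.2 − 13) / (717.2 + 350 − 2 × 13) = 350 × 704.2 / 1041.2 ≈ 236.71 mm.
Far limit Df = s·(H − f)/(H − s) = 350 × (717.2 − 13) / (717.2 − 350) = 350 × 704.2 / 367.2 ≈ 671.24 mm.
Depth of field = Df − Dn = 671.24 − 236.71 ≈ 434.53 mm.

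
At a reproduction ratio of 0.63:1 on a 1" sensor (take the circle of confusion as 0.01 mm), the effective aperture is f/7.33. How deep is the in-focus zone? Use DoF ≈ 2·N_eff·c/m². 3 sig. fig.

At magnification m, DoF ≈ 2·N_eff·c/m² = 2 × 7.33 × 0.01 / 0.63² = 0.1466 / 0.3969 ≈ 0.369 mm.

0.369 mm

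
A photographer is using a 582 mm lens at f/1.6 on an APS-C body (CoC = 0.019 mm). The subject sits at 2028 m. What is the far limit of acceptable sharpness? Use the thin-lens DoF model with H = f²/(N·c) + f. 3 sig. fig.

2480 m

Hyperfocal distance H = f²/(N·c) + f = 582²/(1.6 × 0.019) + 582 = 338724/0.0304 + 582 ≈ 11142818.8 mm ≈ 11143 m.
Far limit Df = s·(H − f)/(H − s) = 2028000 × (11142818.8 − 582) / (11142818.8 − 2028000) = 2028000 × 11142236.8 / 9114818.8 ≈ 2479090 mm ≈ 2480 m.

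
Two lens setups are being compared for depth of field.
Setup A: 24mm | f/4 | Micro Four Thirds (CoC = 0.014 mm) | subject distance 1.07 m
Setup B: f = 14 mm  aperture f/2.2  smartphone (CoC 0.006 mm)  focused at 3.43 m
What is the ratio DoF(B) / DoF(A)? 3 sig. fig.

7.58

Setup A: H = 24²/(4×0.014) + 24 ≈ 10309.7 mm; DoF = Df − Dn = 1191.13 − 971.23 ≈ 219.90 mm.
Setup B: H = 14²/(2.2×0.006) + 14 ≈ 14862.5 mm; DoF = Df − Dn = 4454.9 − 2788.5 ≈ 1666.4 mm.
Ratio = 1666.4 / 219.90 ≈ 7.58.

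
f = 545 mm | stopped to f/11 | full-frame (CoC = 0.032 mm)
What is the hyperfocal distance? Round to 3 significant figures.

Hyperfocal distance H = f²/(N·c) + f = 545²/(11 × 0.032) + 545 = 297025/0.352 + 545 ≈ 844366.0 mm ≈ 844 m.

844 m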